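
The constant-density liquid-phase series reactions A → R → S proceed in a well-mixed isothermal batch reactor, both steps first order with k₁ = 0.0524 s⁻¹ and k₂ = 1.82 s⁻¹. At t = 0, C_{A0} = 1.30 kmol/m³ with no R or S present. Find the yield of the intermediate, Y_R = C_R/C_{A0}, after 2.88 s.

0.0253

Solving the coupled first-order balances gives C_R(t) = [k₁/(k₂−k₁)]·C_{A0}·(e^(−k₁t) − e^(−k₂t)).
e^(−k₁t) = e^(−0.0524×2.88) = e^(−0.1509) = 0.8599; e^(−k₂t) = e^(−5.242) = 0.005292.
C_R = 0.0524×1.30/(1.82−0.0524) × (0.8599−0.005292) = 0.03854×0.8546 = 0.03294 kmol/m³.
Y_R = C_R/C_{A0} = 0.03294/1.30 = 0.0253.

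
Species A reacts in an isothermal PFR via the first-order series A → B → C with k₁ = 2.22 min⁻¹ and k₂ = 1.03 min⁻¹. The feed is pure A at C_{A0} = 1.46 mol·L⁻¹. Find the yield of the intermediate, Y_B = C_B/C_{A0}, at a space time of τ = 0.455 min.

0.488

The intermediate concentration in a first-order A→B→C sequence is C_B = k₁C_{A0}(e^(−k₁τ) − e^(−k₂τ))/(k₂−k₁).
e^(−k₁τ) = e^(−2.22×0.455) = e^(−1.010) = 0.3642; e^(−k₂τ) = e^(−0.4687) = 0.6258.
C_B = 2.22×1.46/(1.03−2.22) × (0.3642−0.6258) = (-2.724)×(-0.2617) = 0.7127 mol·L⁻¹.
Y_B = C_B/C_{A0} = 0.7127/1.46 = 0.488.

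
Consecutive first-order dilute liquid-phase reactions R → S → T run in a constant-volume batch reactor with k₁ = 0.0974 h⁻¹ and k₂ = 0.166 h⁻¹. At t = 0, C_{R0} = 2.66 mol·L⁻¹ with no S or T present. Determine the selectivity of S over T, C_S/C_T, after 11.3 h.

The intermediate concentration in a first-order A→B→C sequence is C_S = k₁C_{R0}(e^(−k₁t) − e^(−k₂t))/(k₂−k₁).
e^(−k₁t) = e^(−0.0974×11.3) = e^(−1.101) = 0.3327; e^(−k₂t) = e^(−1.876) = 0.1532.
C_S = 0.0974×2.66/(0.166−0.0974) × (0.3327−0.1532) = 3.777×0.1794 = 0.6777 mol·L⁻¹.
C_R = C_{R0}e^(−k₁t) = 0.8849 mol·L⁻¹, so C_T = C_{R0}−C_R−C_S = 1.097 mol·L⁻¹; C_S/C_T = 0.617.

0.617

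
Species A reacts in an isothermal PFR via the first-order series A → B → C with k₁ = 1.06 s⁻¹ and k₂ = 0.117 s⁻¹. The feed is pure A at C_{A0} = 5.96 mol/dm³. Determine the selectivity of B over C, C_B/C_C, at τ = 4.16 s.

The intermediate concentration in a first-order A→B→C sequence is C_B = k₁C_{A0}(e^(−k₁τ) − e^(−k₂τ))/(k₂−k₁).
e^(−k₁τ) = e^(−1.06×4.16) = e^(−4.410) = 0.01216; e^(−k₂τ) = e^(−0.4867) = 0.6146.
C_B = 1.06×5.96/(0.117−1.06) × (0.01216−0.6146) = (-6.699)×(-0.6025) = 4.036 mol/dm³.
C_A = C_{A0}e^(−k₁τ) = 0.07247 mol/dm³, so C_C = C_{A0}−C_A−C_B = 1.851 mol/dm³; C_B/C_C = 2.18.

2.18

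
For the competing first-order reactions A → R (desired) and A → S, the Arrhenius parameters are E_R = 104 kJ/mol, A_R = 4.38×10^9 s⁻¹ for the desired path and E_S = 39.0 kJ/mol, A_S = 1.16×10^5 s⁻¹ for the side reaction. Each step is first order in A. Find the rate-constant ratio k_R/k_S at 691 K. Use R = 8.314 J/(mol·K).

0.461

With equal orders, S_{R/S} = k_R/k_S = (A_R/A_S)·exp[(E_S−E_R)/(RT)].
(E_S−E_R)/(RT) = (39.0−104)×10³/(8.314×691) = -65000/5745 = -11.31.
k_R/k_S = (4.38×10^9/1.16×10^5)·exp(-11.31) = 37759 × 1.220×10^-5 = 0.461.
Since E_R > E_S, raising the temperature improves selectivity toward R.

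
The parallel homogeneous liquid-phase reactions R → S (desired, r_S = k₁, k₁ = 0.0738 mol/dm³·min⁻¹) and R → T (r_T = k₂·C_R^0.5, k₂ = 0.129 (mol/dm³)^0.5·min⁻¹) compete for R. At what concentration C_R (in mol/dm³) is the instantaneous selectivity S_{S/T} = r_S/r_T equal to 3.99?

0.0206 mol/dm³

S_{S/T} = (k₁/k₂)·C_R^-0.5 ⇒ C_R = (S·k₂/k₁)^(-2).
= (3.99×0.129/0.0738)^(-2) = (6.974)^(-2) = 0.0206 mol/dm³.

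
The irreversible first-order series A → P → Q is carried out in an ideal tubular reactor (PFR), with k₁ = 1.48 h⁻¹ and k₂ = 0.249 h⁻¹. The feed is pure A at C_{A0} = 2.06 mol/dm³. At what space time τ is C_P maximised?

1.45 h

Setting dC_P/dτ = 0 gives τ_opt = ln(k₂/k₁)/(k₂−k₁).
= ln(0.249/1.48)/(0.249−1.48) = ln(0.1682)/-1.231 = -1.782/-1.231 = 1.45 h.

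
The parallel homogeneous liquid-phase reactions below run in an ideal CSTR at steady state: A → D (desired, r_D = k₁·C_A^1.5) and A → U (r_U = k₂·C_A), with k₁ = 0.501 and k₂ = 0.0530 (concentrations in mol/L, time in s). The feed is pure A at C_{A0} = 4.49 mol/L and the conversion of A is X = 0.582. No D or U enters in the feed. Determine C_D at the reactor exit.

2.43 mol/L

Exit C_A = C_{A0}(1−X) = 4.49×0.418 = 1.877 mol/L.
Rates in a CSTR are evaluated at the outlet concentration: r_D = 0.501×1.877^1.5 = 1.288, r_U = 0.0530×1.877 = 0.09947.
Fraction of consumed A going to D: r_D/(r_D+r_U) = 0.9283.
C_D = 0.9283·C_{A0}·X = 0.9283×4.49×0.582 = 2.43 mol/L.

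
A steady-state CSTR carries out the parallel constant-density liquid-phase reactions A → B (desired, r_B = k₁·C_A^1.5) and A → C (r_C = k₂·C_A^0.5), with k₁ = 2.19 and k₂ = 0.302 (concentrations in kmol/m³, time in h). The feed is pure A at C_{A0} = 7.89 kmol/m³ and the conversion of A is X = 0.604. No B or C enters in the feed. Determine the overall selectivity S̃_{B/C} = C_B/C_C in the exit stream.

Exit C_A = C_{A0}(1−X) = 7.89×0.396 = 3.124 kmol/m³.
A CSTR operates uniformly at the exit composition, giving r_B = 12.09 and r_C = 0.5338 (each k·C_A^n at C_A = 3.124).
Overall selectivity = C_B/C_C = r_Bτ/(r_Cτ) = r_B/r_C = 22.7.

22.7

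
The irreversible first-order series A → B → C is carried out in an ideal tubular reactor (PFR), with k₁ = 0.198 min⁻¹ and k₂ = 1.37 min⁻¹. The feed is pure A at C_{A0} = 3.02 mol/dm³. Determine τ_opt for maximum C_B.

1.65 min

For first-order series the maximum of C_B occurs at τ_opt = ln(k₂/k₁)/(k₂−k₁).
= ln(1.37/0.198)/(1.37−0.198) = ln(6.919)/1.172 = 1.934/1.172 = 1.65 min.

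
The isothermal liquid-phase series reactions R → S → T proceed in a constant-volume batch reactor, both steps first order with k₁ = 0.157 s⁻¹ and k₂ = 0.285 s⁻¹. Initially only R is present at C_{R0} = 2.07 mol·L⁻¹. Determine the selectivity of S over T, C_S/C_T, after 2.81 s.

Solving the coupled first-order balances gives C_S(t) = [k₁/(k₂−k₁)]·C_{R0}·(e^(−k₁t) − e^(−k₂t)).
e^(−k₁t) = e^(−0.157×2.81) = e^(−0.4412) = 0.6433; e^(−k₂t) = e^(−0.8008) = 0.4489.
C_S = 0.157×2.07/(0.285−0.157) × (0.6433−0.4489) = 2.539×0.1943 = 0.4934 mol·L⁻¹.
C_R = C_{R0}e^(−k₁t) = 1.332 mol·L⁻¹, so C_T = C_{R0}−C_R−C_S = 0.2450 mol·L⁻¹; C_S/C_T = 2.01.

2.01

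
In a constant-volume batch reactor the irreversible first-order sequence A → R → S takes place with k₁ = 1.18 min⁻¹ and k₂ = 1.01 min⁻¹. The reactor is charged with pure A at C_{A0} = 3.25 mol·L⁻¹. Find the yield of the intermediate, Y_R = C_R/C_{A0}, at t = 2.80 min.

For first-order series with pure A initially, C_R(t) = k₁C_{A0}/(k₂−k₁)·(e^(−k₁t) − e^(−k₂t)).
e^(−k₁t) = e^(−1.18×2.80) = e^(−3.304) = 0.03674; e^(−k₂t) = e^(−2.828) = 0.05913.
C_R = 1.18×3.25/(1.01−1.18) × (0.03674−0.05913) = (-22.56)×(-0.02240) = 0.5052 mol·L⁻¹.
Y_R = C_R/C_{A0} = 0.5052/3.25 = 0.155.

0.155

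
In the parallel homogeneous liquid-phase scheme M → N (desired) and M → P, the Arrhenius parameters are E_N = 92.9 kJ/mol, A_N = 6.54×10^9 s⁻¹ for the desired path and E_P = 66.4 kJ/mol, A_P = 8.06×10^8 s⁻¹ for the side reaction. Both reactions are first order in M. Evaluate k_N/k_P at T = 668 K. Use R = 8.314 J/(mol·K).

0.0687

With equal orders, S_{N/P} = k_N/k_P = (A_N/A_P)·exp[(E_P−E_N)/(RT)].
(E_P−E_N)/(RT) = (66.4−92.9)×10³/(8.314×668) = -26500/5554 = -4.772.
k_N/k_P = (6.54×10^9/8.06×10^8)·exp(-4.772) = 8.114 × 0.008467 = 0.0687.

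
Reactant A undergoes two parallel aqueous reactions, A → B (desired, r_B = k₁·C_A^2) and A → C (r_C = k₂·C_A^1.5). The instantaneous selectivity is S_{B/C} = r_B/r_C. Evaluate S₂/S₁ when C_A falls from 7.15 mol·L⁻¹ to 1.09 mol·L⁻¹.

S_{B/C} = (k₁/k₂)·C_A^0.5, so S₂/S₁ = (C_{A,2}/C_{A,1})^0.5.
= (1.09/7.15)^0.5 = (0.1524)^0.5 = 0.390.

0.390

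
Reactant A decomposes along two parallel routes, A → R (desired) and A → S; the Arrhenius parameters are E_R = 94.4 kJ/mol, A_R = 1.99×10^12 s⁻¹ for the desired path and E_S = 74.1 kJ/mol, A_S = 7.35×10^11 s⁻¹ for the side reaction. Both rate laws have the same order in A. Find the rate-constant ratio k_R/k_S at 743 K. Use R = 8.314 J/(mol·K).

Since both paths have the same order in A, the concentration cancels and S_{R/S} = k_R/k_S = (A_R/A_S)·exp[(E_S−E_R)/(RT)].
(E_S−E_R)/(RT) = (74.1−94.4)×10³/(8.314×743) = -20300/6177 = -3.286.
k_R/k_S = (1.99×10^12/7.35×10^11)·exp(-3.286) = 2.707 × 0.03739 = 0.101.

0.101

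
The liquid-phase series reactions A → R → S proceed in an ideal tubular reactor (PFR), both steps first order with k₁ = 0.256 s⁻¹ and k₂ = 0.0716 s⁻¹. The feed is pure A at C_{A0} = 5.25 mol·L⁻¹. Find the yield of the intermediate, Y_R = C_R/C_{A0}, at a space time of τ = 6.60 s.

The intermediate concentration in a first-order A→B→C sequence is C_R = k₁C_{A0}(e^(−k₁τ) − e^(−k₂τ))/(k₂−k₁).
e^(−k₁τ) = e^(−0.256×6.60) = e^(−1.690) = 0.1846; e^(−k₂τ) = e^(−0.4726) = 0.6234.
C_R = 0.256×5.25/(0.0716−0.256) × (0.1846−0.6234) = (-7.289)×(-0.4388) = 3.198 mol·L⁻¹.
Y_R = C_R/C_{A0} = 3.198/5.25 = 0.609.

0.609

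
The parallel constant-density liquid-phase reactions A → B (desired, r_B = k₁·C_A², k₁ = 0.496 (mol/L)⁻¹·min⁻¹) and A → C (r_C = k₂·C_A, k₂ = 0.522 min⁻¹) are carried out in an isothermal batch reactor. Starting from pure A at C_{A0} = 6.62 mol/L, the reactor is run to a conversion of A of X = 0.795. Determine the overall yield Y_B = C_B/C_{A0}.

C_A = C_{A0}(1−X) = 1.357 mol/L.
Along a PFR/batch, dC_C/dC_A = −r_C/(r_B+r_C) = −k₂/(k₂+k₁·C_A).
Integrating from C_{A0} to C_A: C_C = (0.522/0.496)·ln[(0.522+0.496·6.62)/(0.522+0.496·1.36)] = 1.052·ln(3.806/1.195) = 1.219 mol/L.
Then C_B = (C_{A0}−C_A) − C_C = 5.263 − 1.219 = 4.044 mol/L.
Y_B = C_B/C_{A0} = 4.044/6.62 = 0.611.

0.611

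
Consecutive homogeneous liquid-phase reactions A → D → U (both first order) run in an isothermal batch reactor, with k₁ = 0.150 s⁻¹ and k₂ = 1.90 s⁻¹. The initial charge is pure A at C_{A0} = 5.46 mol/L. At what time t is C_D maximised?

The intermediate peaks when r₁ = r₂, i.e. k₁e^(−k₁t) = k₂e^(−k₂t), giving t_opt = ln(k₂/k₁)/(k₂−k₁).
= ln(1.90/0.150)/(1.90−0.150) = ln(12.67)/1.750 = 2.539/1.750 = 1.45 s.

1.45 s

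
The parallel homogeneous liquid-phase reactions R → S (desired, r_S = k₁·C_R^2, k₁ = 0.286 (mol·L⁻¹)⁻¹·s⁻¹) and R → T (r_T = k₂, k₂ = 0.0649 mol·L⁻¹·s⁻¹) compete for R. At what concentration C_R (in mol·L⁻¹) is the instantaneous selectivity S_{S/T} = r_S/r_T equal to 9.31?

1.45 mol·L⁻¹

S_{S/T} = (k₁/k₂)·C_R^2 ⇒ C_R = (S·k₂/k₁)^(0.5).
= (9.31×0.0649/0.286)^(0.5) = (2.113)^(0.5) = 1.45 mol·L⁻¹.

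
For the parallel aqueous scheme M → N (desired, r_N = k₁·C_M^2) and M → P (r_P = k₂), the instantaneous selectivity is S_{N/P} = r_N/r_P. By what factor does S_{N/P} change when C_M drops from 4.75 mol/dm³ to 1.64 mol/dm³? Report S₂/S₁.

S_{N/P} = (k₁/k₂)·C_M^2, so S₂/S₁ = (C_{M,2}/C_{M,1})^2.
= (1.64/4.75)^2 = (0.3453)^2 = 0.119.
Selectivity toward N falls as C_M falls — high-concentration operation is favoured.

0.119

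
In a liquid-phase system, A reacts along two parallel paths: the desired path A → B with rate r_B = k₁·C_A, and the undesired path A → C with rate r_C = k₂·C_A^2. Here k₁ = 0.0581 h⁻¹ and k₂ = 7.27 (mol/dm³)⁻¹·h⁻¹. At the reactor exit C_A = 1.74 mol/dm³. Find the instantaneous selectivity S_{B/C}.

S_{B/C} = r_B/r_C = (k₁·C_A)/(k₂·C_A^2) = (k₁/k₂)·C_A⁻¹.
= (0.0581×1.740) / (7.27×1.740^2) = 0.1011/22.01 = 0.00459.

0.00459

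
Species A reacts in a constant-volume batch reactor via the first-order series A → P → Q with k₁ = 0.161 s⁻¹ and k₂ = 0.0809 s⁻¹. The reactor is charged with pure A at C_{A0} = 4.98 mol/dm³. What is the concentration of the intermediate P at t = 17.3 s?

Solving the coupled first-order balances gives C_P(t) = [k₁/(k₂−k₁)]·C_{A0}·(e^(−k₁t) − e^(−k₂t)).
e^(−k₁t) = e^(−0.161×17.3) = e^(−2.785) = 0.06171; e^(−k₂t) = e^(−1.400) = 0.2467.
C_P = 0.161×4.98/(0.0809−0.161) × (0.06171−0.2467) = (-10.01)×(-0.1850) = 1.852 mol/dm³.

1.85 mol/dm³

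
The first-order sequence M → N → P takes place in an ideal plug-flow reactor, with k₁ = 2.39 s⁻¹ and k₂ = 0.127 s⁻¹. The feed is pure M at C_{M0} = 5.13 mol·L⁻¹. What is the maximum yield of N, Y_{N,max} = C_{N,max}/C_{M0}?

0.848

For a first-order series the maximum intermediate yield is C_{N,max}/C_{M0} = (k₁/k₂)^[k₂/(k₂−k₁)].
= (2.39/0.127)^(0.127/(0.127−2.39)) = (18.82)^(-0.05612) = 0.8481.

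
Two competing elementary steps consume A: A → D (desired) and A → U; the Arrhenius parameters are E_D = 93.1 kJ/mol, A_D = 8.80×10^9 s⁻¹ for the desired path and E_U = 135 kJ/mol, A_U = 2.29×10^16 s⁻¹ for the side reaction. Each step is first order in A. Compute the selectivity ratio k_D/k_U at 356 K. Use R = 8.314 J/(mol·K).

0.540

With equal orders, S_{D/U} = k_D/k_U = (A_D/A_U)·exp[(E_U−E_D)/(RT)].
(E_U−E_D)/(RT) = (135−93.1)×10³/(8.314×356) = 41900/2960 = 14.16.
k_D/k_U = (8.80×10^9/2.29×10^16)·exp(14.16) = 3.843×10^-7 × 1.406×10^6 = 0.540.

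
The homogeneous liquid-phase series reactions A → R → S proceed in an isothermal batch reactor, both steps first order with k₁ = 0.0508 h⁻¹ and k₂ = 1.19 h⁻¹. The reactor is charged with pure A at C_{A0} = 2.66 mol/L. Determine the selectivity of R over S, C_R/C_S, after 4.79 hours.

Solving the coupled first-order balances gives C_R(t) = [k₁/(k₂−k₁)]·C_{A0}·(e^(−k₁t) − e^(−k₂t)).
e^(−k₁t) = e^(−0.0508×4.79) = e^(−0.2433) = 0.7840; e^(−k₂t) = e^(−5.700) = 0.003346.
C_R = 0.0508×2.66/(1.19−0.0508) × (0.7840−0.003346) = 0.1186×0.7807 = 0.09260 mol/L.
C_A = C_{A0}e^(−k₁t) = 2.085 mol/L, so C_S = C_{A0}−C_A−C_R = 0.4819 mol/L; C_R/C_S = 0.192.

0.192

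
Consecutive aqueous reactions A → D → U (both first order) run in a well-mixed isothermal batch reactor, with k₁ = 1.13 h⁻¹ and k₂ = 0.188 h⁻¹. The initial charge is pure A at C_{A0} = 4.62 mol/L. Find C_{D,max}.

At the optimum, C_{D,max}/C_{A0} = (k₁/k₂)^[k₂/(k₂−k₁)].
= (1.13/0.188)^(0.188/(0.188−1.13)) = (6.011)^(-0.1996) = 0.6991.
C_{D,max} = 0.6991×4.62 = 3.23 mol/L.

3.23 mol/L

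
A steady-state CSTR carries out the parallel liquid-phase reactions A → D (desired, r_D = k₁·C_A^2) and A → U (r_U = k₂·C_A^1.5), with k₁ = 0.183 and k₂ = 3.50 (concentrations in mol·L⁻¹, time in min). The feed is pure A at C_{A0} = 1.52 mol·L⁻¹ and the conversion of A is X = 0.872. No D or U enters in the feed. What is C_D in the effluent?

Exit C_A = C_{A0}(1−X) = 1.52×0.128 = 0.1946 mol·L⁻¹.
Rates in a CSTR are evaluated at the outlet concentration: r_D = 0.183×0.1946^2 = 0.006927, r_U = 3.50×0.1946^1.5 = 0.3004.
Fraction of consumed A going to D: r_D/(r_D+r_U) = 0.02254.
C_D = 0.02254·C_{A0}·X = 0.02254×1.52×0.872 = 0.0299 mol·L⁻¹.

0.0299 mol·L⁻¹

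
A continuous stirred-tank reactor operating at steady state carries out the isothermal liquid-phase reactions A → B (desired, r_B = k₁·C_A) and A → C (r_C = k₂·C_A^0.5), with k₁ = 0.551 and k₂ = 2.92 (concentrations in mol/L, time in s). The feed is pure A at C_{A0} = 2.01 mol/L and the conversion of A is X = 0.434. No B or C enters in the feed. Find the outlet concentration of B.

Exit C_A = C_{A0}(1−X) = 2.01×0.566 = 1.138 mol/L.
A CSTR operates uniformly at the exit composition, giving r_B = 0.6269 and r_C = 3.115 (each k·C_A^n at C_A = 1.138).
Fraction of consumed A going to B: r_B/(r_B+r_C) = 0.1675.
C_B = 0.1675·C_{A0}·X = 0.1675×2.01×0.434 = 0.146 mol/L.

0.146 mol/L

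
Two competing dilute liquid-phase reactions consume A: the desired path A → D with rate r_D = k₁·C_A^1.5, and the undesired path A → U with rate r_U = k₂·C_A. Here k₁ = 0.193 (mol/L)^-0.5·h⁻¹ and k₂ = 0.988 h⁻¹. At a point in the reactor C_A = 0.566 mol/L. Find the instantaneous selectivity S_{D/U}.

0.147

S_{D/U} = r_D/r_U = (k₁·C_A^1.5)/(k₂·C_A) = (k₁/k₂)·C_A^0.5.
= (0.193×0.5660^1.5) / (0.988×0.5660) = 0.08218/0.5592 = 0.147.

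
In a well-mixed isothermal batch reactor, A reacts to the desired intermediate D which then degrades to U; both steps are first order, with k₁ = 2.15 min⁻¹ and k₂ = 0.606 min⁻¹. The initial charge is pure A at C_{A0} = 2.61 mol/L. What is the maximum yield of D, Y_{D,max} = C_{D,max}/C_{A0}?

Evaluating C_D at t_opt = ln(k₂/k₁)/(k₂−k₁) gives C_{D,max}/C_{A0} = (k₁/k₂)^[k₂/(k₂−k₁)].
= (2.15/0.606)^(0.606/(0.606−2.15)) = (3.548)^(-0.3925) = 0.6083.

0.608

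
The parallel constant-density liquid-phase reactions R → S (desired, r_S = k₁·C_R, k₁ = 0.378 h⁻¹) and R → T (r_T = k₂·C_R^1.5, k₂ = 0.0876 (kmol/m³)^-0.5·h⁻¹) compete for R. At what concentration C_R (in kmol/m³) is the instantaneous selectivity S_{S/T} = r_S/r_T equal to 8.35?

0.267 kmol/m³

S_{S/T} = (k₁/k₂)·C_R^-0.5 ⇒ C_R = (S·k₂/k₁)^(-2).
= (8.35×0.0876/0.378)^(-2) = (1.935)^(-2) = 0.267 kmol/m³.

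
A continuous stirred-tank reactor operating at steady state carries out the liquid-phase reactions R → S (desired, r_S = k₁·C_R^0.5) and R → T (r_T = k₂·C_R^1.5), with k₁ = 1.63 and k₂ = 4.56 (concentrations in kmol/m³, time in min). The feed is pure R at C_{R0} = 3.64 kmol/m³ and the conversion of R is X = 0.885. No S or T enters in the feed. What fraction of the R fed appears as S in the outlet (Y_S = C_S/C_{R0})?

Exit C_R = C_{R0}(1−X) = 3.64×0.115 = 0.4186 kmol/m³.
A CSTR operates uniformly at the exit composition, giving r_S = 1.055 and r_T = 1.235 (each k·C_R^n at C_R = 0.4186).
Fraction of consumed R going to S: r_S/(r_S+r_T) = 0.4606.
C_S = 0.4606·C_{R0}·X = 0.4606×3.64×0.885 = 1.48 kmol/m³; Y_S = C_S/C_{R0} = 0.408.

0.408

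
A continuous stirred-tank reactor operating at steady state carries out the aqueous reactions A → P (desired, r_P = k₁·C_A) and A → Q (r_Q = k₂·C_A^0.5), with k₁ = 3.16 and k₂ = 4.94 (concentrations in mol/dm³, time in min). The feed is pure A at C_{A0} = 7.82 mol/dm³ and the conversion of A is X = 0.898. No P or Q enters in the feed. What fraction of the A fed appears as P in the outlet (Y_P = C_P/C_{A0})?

0.326

Exit C_A = C_{A0}(1−X) = 7.82×0.102 = 0.7976 mol/dm³.
A CSTR operates uniformly at the exit composition, giving r_P = 2.521 and r_Q = 4.412 (each k·C_A^n at C_A = 0.7976).
Fraction of consumed A going to P: r_P/(r_P+r_Q) = 0.3636.
C_P = 0.3636·C_{A0}·X = 0.3636×7.82×0.898 = 2.55 mol/dm³; Y_P = C_P/C_{A0} = 0.326.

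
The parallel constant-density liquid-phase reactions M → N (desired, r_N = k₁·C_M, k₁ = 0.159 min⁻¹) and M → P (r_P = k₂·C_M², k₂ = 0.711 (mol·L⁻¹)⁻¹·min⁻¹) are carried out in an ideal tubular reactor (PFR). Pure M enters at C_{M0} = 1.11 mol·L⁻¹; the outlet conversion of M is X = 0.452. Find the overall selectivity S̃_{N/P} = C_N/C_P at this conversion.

0.266

C_M = C_{M0}(1−X) = 0.6083 mol·L⁻¹.
Along a PFR/batch, dC_N/dC_M = −r_N/(r_N+r_P) = −k₁/(k₁+k₂·C_M).
Integrating from C_{M0} to C_M: C_N = (0.159/0.711)·ln[(0.159+0.711·1.11)/(0.159+0.711·0.608)] = 0.2236·ln(0.9482/0.5915) = 0.1055 mol·L⁻¹.
C_P = (C_{M0}−C_M)−C_N = 0.3962 mol·L⁻¹; S̃_{N/P} = 0.1055/0.3962 = 0.266.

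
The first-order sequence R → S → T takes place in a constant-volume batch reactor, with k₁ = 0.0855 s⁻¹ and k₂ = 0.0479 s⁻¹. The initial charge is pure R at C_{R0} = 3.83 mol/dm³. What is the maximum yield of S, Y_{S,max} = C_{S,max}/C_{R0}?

0.478

At the optimum, C_{S,max}/C_{R0} = (k₁/k₂)^[k₂/(k₂−k₁)].
= (0.0855/0.0479)^(0.0479/(0.0479−0.0855)) = (1.785)^(-1.274) = 0.4780.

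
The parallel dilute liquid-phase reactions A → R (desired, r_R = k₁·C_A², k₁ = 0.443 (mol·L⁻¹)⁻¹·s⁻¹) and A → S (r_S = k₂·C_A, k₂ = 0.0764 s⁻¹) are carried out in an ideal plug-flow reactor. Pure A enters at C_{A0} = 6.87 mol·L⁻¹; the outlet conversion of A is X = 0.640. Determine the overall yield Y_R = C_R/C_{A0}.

C_A = C_{A0}(1−X) = 2.473 mol·L⁻¹.
Along a PFR/batch, dC_S/dC_A = −r_S/(r_R+r_S) = −k₂/(k₂+k₁·C_A).
Integrating from C_{A0} to C_A: C_S = (0.0764/0.443)·ln[(0.0764+0.443·6.87)/(0.0764+0.443·2.47)] = 0.1725·ln(3.120/1.172) = 0.1688 mol·L⁻¹.
Then C_R = (C_{A0}−C_A) − C_S = 4.397 − 0.1688 = 4.228 mol·L⁻¹.
Y_R = C_R/C_{A0} = 4.228/6.87 = 0.615.

0.615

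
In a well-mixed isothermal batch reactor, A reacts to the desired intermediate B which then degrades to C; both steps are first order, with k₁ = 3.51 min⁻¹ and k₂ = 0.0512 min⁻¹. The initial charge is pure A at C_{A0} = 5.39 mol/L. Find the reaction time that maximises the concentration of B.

1.22 min

The intermediate peaks when r₁ = r₂, i.e. k₁e^(−k₁t) = k₂e^(−k₂t), giving t_opt = ln(k₂/k₁)/(k₂−k₁).
= ln(0.0512/3.51)/(0.0512−3.51) = ln(0.01459)/-3.459 = -4.228/-3.459 = 1.22 min.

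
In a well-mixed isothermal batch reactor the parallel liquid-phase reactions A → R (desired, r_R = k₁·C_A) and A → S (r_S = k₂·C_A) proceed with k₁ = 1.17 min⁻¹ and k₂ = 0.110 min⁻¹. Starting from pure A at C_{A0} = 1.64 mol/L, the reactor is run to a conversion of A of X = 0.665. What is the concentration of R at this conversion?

0.997 mol/L

C_A = C_{A0}(1−X) = 0.5494 mol/L.
Both paths are first order in A, so the instantaneous fraction to R is constant: dC_R/d(−C_A) = k₁/(k₁+k₂) = 0.9141.
C_R = 0.9141·(C_{A0}−C_A) = 0.9141×1.091 = 0.997 mol/L.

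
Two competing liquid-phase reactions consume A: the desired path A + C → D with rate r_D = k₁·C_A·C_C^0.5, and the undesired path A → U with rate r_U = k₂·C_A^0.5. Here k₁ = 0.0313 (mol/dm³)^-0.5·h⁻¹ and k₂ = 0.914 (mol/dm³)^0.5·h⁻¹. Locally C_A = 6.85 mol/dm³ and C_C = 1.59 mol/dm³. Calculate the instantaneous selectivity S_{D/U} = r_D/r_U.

S_{D/U} = r_D/r_U = (k₁·C_A·C_C^0.5)/(k₂·C_A^0.5) = (k₁/k₂)·C_A^0.5·C_C^0.5.
= (0.0313×6.850×1.590^0.5) / (0.914×6.850^0.5) = 0.2704/2.392 = 0.113.
Since the desired path is higher order in A, keeping C_A high (PFR or concentrated feed) favours D.

0.113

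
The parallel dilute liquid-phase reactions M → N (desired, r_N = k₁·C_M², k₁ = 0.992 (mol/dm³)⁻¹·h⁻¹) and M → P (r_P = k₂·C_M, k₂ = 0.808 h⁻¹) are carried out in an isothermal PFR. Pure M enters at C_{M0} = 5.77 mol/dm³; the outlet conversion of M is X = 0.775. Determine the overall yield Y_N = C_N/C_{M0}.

0.615

C_M = C_{M0}(1−X) = 1.298 mol/dm³.
Along a PFR/batch, dC_P/dC_M = −r_P/(r_N+r_P) = −k₂/(k₂+k₁·C_M).
Integrating from C_{M0} to C_M: C_P = (0.808/0.992)·ln[(0.808+0.992·5.77)/(0.808+0.992·1.30)] = 0.8145·ln(6.532/2.096) = 0.9259 mol/dm³.
Then C_N = (C_{M0}−C_M) − C_P = 4.472 − 0.9259 = 3.546 mol/dm³.
Y_N = C_N/C_{M0} = 3.546/5.77 = 0.615.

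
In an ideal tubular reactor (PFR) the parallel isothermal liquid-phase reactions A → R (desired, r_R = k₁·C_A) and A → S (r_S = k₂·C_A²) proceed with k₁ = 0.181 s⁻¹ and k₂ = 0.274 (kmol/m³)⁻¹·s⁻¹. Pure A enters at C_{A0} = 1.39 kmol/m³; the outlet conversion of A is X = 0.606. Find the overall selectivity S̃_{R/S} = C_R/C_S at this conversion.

C_A = C_{A0}(1−X) = 0.5477 kmol/m³.
Along a PFR/batch, dC_R/dC_A = −r_R/(r_R+r_S) = −k₁/(k₁+k₂·C_A).
Integrating from C_{A0} to C_A: C_R = (0.181/0.274)·ln[(0.181+0.274·1.39)/(0.181+0.274·0.548)] = 0.6606·ln(0.5619/0.3311) = 0.3494 kmol/m³.
C_S = (C_{A0}−C_A)−C_R = 0.4929 kmol/m³; S̃_{R/S} = 0.3494/0.4929 = 0.709.

0.709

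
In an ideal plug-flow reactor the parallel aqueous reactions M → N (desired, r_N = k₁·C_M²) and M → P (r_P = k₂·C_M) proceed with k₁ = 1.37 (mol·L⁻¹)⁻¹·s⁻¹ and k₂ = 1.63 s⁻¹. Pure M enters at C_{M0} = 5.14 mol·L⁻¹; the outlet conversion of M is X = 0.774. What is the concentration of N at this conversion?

C_M = C_{M0}(1−X) = 1.162 mol·L⁻¹.
Along a PFR/batch, dC_P/dC_M = −r_P/(r_N+r_P) = −k₂/(k₂+k₁·C_M).
Integrating from C_{M0} to C_M: C_P = (1.63/1.37)·ln[(1.63+1.37·5.14)/(1.63+1.37·1.16)] = 1.190·ln(8.672/3.221) = 1.178 mol·L⁻¹.
Then C_N = (C_{M0}−C_M) − C_P = 3.978 − 1.178 = 2.800 mol·L⁻¹.

2.80 mol·L⁻¹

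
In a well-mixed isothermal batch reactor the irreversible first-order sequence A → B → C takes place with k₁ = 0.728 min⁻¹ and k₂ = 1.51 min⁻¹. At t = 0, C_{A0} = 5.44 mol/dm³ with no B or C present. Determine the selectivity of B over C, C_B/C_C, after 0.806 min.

The intermediate concentration in a first-order A→B→C sequence is C_B = k₁C_{A0}(e^(−k₁t) − e^(−k₂t))/(k₂−k₁).
e^(−k₁t) = e^(−0.728×0.806) = e^(−0.5868) = 0.5561; e^(−k₂t) = e^(−1.217) = 0.2961.
C_B = 0.728×5.44/(1.51−0.728) × (0.5561−0.2961) = 5.064×0.2600 = 1.317 mol/dm³.
C_A = C_{A0}e^(−k₁t) = 3.025 mol/dm³, so C_C = C_{A0}−C_A−C_B = 1.098 mol/dm³; C_B/C_C = 1.20.

1.20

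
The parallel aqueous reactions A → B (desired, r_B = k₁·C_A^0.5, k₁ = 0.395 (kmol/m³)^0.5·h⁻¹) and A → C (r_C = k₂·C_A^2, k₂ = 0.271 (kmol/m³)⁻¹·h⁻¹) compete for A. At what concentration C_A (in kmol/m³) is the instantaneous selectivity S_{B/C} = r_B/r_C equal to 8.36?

0.312 kmol/m³

S_{B/C} = (k₁/k₂)·C_A^-1.5 ⇒ C_A = (S·k₂/k₁)^(1/(-1.5)).
= (8.36×0.271/0.395)^(-0.6667) = (5.736)^(-0.6667) = 0.312 kmol/m³.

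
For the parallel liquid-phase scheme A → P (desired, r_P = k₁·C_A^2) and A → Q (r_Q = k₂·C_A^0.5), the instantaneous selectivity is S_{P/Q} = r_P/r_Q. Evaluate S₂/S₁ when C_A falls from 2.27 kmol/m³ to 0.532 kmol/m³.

0.113

S_{P/Q} = (k₁/k₂)·C_A^1.5, so S₂/S₁ = (C_{A,2}/C_{A,1})^1.5.
= (0.532/2.27)^1.5 = (0.2344)^1.5 = 0.113.
Selectivity toward P falls as C_A falls — high-concentration operation is favoured.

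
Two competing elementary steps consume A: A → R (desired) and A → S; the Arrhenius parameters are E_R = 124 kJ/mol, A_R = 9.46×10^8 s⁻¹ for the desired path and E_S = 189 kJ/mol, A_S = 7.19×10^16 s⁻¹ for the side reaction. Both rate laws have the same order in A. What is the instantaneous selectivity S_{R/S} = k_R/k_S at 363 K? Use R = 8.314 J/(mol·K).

29.7

Since both paths have the same order in A, the concentration cancels and S_{R/S} = k_R/k_S = (A_R/A_S)·exp[(E_S−E_R)/(RT)].
(E_S−E_R)/(RT) = (189−124)×10³/(8.314×363) = 65000/3018 = 21.54.
k_R/k_S = (9.46×10^8/7.19×10^16)·exp(21.54) = 1.316×10^-8 × 2.258×10^9 = 29.7.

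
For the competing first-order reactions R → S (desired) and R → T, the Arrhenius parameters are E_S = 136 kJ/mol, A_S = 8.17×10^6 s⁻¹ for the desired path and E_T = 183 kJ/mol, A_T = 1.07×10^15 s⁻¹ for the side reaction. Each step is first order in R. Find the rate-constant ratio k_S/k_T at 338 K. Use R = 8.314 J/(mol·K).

With equal orders, S_{S/T} = k_S/k_T = (A_S/A_T)·exp[(E_T−E_S)/(RT)].
(E_T−E_S)/(RT) = (183−136)×10³/(8.314×338) = 47000/2810 = 16.73.
k_S/k_T = (8.17×10^6/1.07×10^15)·exp(16.73) = 7.636×10^-9 × 1.835×10^7 = 0.140.

0.140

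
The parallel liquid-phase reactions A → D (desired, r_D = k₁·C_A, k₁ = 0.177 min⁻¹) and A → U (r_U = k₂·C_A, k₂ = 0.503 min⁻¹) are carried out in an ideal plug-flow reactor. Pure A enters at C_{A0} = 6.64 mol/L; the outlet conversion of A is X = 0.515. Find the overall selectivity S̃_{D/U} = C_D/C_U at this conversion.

0.352

C_A = C_{A0}(1−X) = 3.220 mol/L.
Both paths are first order in A, so the instantaneous fraction to D is constant: dC_D/d(−C_A) = k₁/(k₁+k₂) = 0.2603.
C_D = 0.2603·(C_{A0}−C_A) = 0.2603×3.420 = 0.890 mol/L.
C_U = (C_{A0}−C_A)−C_D = 2.529 mol/L; S̃_{D/U} = 0.8901/2.529 = 0.352.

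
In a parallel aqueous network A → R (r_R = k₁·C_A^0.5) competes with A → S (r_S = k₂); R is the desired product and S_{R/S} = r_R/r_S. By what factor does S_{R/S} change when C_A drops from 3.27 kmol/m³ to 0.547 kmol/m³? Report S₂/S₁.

S_{R/S} = (k₁/k₂)·C_A^0.5, so S₂/S₁ = (C_{A,2}/C_{A,1})^0.5.
= (0.547/3.27)^0.5 = (0.1673)^0.5 = 0.409.
Selectivity toward R falls as C_A falls — high-concentration operation is favoured.

0.409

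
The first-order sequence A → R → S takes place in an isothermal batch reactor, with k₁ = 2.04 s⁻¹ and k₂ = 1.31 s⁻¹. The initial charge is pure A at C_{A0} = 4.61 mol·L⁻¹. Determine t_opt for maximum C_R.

0.607 s

The intermediate peaks when r₁ = r₂, i.e. k₁e^(−k₁t) = k₂e^(−k₂t), giving t_opt = ln(k₂/k₁)/(k₂−k₁).
= ln(1.31/2.04)/(1.31−2.04) = ln(0.6422)/-0.7300 = -0.4429/-0.7300 = 0.607 s.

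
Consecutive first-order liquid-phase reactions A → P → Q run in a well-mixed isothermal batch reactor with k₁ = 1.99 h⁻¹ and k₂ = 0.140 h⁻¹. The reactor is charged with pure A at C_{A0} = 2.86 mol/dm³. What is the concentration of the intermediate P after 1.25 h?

Solving the coupled first-order balances gives C_P(t) = [k₁/(k₂−k₁)]·C_{A0}·(e^(−k₁t) − e^(−k₂t)).
e^(−k₁t) = e^(−1.99×1.25) = e^(−2.487) = 0.08312; e^(−k₂t) = e^(−0.1750) = 0.8395.
C_P = 1.99×2.86/(0.140−1.99) × (0.08312−0.8395) = (-3.076)×(-0.7563) = 2.327 mol/dm³.

2.33 mol/dm³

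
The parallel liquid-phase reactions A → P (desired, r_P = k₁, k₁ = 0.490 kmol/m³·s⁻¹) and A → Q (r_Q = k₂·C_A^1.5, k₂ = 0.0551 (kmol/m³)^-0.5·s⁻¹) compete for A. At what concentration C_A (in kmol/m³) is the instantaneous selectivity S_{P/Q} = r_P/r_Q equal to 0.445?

7.36 kmol/m³

S_{P/Q} = (k₁/k₂)·C_A^-1.5 ⇒ C_A = (S·k₂/k₁)^(1/(-1.5)).
= (0.445×0.0551/0.490)^(-0.6667) = (0.05004)^(-0.6667) = 7.36 kmol/m³.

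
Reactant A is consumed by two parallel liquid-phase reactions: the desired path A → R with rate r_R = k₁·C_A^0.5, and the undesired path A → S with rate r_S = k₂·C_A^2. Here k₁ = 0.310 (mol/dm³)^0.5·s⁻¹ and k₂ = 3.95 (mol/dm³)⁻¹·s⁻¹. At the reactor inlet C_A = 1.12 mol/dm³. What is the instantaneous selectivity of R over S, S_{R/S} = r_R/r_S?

S_{R/S} = r_R/r_S = (k₁·C_A^0.5)/(k₂·C_A^2) = (k₁/k₂)·C_A^-1.5.
= (0.310×1.120^0.5) / (3.95×1.120^2) = 0.3281/4.955 = 0.0662.
The undesired path is higher order in A, so low C_A (CSTR or dilute feed) favours R.

0.0662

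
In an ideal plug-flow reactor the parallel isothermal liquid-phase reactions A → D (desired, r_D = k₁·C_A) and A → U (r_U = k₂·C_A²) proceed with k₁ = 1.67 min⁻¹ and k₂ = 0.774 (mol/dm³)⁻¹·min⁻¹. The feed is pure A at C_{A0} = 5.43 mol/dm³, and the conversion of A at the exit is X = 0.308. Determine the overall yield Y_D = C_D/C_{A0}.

C_A = C_{A0}(1−X) = 3.758 mol/dm³.
Along a PFR/batch, dC_D/dC_A = −r_D/(r_D+r_U) = −k₁/(k₁+k₂·C_A).
Integrating from C_{A0} to C_A: C_D = (1.67/0.774)·ln[(1.67+0.774·5.43)/(1.67+0.774·3.76)] = 2.158·ln(5.873/4.578) = 0.5372 mol/dm³.
Y_D = C_D/C_{A0} = 0.5372/5.43 = 0.0989.

0.0989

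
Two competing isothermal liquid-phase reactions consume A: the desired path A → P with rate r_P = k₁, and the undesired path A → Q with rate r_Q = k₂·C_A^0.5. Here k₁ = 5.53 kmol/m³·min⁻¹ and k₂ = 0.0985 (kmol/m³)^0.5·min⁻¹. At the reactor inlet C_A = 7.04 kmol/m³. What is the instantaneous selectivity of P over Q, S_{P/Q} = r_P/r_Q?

21.2

S_{P/Q} = r_P/r_Q = (k₁)/(k₂·C_A^0.5) = (k₁/k₂)·C_A^-0.5.
= (5.53) / (0.0985×7.040^0.5) = 5.530/0.2614 = 21.2.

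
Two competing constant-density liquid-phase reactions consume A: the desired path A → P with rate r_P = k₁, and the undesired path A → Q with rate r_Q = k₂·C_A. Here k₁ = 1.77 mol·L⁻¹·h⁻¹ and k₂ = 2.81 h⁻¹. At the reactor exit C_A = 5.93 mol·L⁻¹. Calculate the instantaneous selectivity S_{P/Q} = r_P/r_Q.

S_{P/Q} = r_P/r_Q = (k₁)/(k₂·C_A) = (k₁/k₂)·C_A⁻¹.
= (1.77) / (2.81×5.930) = 1.770/16.66 = 0.106.
The undesired path is higher order in A, so low C_A (CSTR or dilute feed) favours P.

0.106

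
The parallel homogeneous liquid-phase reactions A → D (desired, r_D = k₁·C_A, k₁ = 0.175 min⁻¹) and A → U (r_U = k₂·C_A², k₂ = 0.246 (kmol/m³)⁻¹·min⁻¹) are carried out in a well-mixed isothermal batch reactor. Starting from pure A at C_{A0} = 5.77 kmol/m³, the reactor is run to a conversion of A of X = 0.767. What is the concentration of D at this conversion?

0.817 kmol/m³

C_A = C_{A0}(1−X) = 1.344 kmol/m³.
Along a PFR/batch, dC_D/dC_A = −r_D/(r_D+r_U) = −k₁/(k₁+k₂·C_A).
Integrating from C_{A0} to C_A: C_D = (0.175/0.246)·ln[(0.175+0.246·5.77)/(0.175+0.246·1.34)] = 0.7114·ln(1.594/0.5057) = 0.8169 kmol/m³.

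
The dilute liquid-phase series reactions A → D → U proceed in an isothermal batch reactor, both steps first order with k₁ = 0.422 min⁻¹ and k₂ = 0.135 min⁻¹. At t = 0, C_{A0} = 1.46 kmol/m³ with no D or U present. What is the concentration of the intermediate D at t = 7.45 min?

For first-order series with pure A initially, C_D(t) = k₁C_{A0}/(k₂−k₁)·(e^(−k₁t) − e^(−k₂t)).
e^(−k₁t) = e^(−0.422×7.45) = e^(−3.144) = 0.04311; e^(−k₂t) = e^(−1.006) = 0.3658.
C_D = 0.422×1.46/(0.135−0.422) × (0.04311−0.3658) = (-2.147)×(-0.3227) = 0.6927 kmol/m³.

0.693 kmol/m³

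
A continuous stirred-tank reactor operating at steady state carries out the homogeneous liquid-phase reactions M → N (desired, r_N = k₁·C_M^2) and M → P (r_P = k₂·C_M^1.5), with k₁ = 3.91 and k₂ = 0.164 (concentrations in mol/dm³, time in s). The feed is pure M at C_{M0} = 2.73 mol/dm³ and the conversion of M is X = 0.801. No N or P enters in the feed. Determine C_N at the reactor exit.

2.07 mol/dm³

Exit C_M = C_{M0}(1−X) = 2.73×0.199 = 0.5433 mol/dm³.
Rates in a CSTR are evaluated at the outlet concentration: r_N = 3.91×0.5433^2 = 1.154, r_P = 0.164×0.5433^1.5 = 0.06567.
Fraction of consumed M going to N: r_N/(r_N+r_P) = 0.9462.
C_N = 0.9462·C_{M0}·X = 0.9462×2.73×0.801 = 2.07 mol/dm³.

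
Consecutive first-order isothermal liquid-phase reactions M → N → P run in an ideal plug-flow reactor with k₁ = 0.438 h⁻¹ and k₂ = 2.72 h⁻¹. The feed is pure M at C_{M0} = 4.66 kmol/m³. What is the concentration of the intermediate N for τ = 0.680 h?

The intermediate concentration in a first-order A→B→C sequence is C_N = k₁C_{M0}(e^(−k₁τ) − e^(−k₂τ))/(k₂−k₁).
e^(−k₁τ) = e^(−0.438×0.680) = e^(−0.2978) = 0.7424; e^(−k₂τ) = e^(−1.850) = 0.1573.
C_N = 0.438×4.66/(2.72−0.438) × (0.7424−0.1573) = 0.8944×0.5851 = 0.5233 kmol/m³.

0.523 kmol/m³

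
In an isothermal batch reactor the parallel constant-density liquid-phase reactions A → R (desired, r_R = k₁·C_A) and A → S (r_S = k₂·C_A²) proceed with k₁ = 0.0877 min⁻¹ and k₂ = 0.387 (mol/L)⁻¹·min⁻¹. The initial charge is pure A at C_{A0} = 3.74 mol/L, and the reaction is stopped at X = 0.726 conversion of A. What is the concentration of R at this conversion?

0.261 mol/L

C_A = C_{A0}(1−X) = 1.025 mol/L.
Along a PFR/batch, dC_R/dC_A = −r_R/(r_R+r_S) = −k₁/(k₁+k₂·C_A).
Integrating from C_{A0} to C_A: C_R = (0.0877/0.387)·ln[(0.0877+0.387·3.74)/(0.0877+0.387·1.02)] = 0.2266·ln(1.535/0.4843) = 0.2614 mol/L.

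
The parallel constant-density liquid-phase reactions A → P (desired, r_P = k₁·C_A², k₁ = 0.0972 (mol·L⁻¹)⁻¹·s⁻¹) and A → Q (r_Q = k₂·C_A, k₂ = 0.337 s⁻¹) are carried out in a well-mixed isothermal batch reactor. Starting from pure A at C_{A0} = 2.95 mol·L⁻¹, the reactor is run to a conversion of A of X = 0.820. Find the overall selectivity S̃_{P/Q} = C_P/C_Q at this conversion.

C_A = C_{A0}(1−X) = 0.5310 mol·L⁻¹.
Along a PFR/batch, dC_Q/dC_A = −r_Q/(r_P+r_Q) = −k₂/(k₂+k₁·C_A).
Integrating from C_{A0} to C_A: C_Q = (0.337/0.0972)·ln[(0.337+0.0972·2.95)/(0.337+0.0972·0.531)] = 3.467·ln(0.6237/0.3886) = 1.640 mol·L⁻¹.
Then C_P = (C_{A0}−C_A) − C_Q = 2.419 − 1.640 = 0.7786 mol·L⁻¹.
S̃_{P/Q} = C_P/C_Q = 0.7786/1.640 = 0.475.

0.475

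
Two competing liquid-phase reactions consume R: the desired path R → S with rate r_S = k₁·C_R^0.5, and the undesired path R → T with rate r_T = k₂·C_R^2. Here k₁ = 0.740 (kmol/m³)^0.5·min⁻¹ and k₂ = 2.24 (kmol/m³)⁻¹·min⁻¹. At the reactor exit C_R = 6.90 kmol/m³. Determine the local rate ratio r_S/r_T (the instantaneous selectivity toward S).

0.0182

S_{S/T} = r_S/r_T = (k₁·C_R^0.5)/(k₂·C_R^2) = (k₁/k₂)·C_R^-1.5.
= (0.740×6.900^0.5) / (2.24×6.900^2) = 1.944/106.6 = 0.0182.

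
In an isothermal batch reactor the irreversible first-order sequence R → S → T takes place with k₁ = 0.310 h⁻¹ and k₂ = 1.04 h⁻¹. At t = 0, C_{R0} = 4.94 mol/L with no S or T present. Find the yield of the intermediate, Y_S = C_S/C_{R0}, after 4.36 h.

0.105

The intermediate concentration in a first-order A→B→C sequence is C_S = k₁C_{R0}(e^(−k₁t) − e^(−k₂t))/(k₂−k₁).
e^(−k₁t) = e^(−0.310×4.36) = e^(−1.352) = 0.2588; e^(−k₂t) = e^(−4.534) = 0.01073.
C_S = 0.310×4.94/(1.04−0.310) × (0.2588−0.01073) = 2.098×0.2481 = 0.5205 mol/L.
Y_S = C_S/C_{R0} = 0.5205/4.94 = 0.105.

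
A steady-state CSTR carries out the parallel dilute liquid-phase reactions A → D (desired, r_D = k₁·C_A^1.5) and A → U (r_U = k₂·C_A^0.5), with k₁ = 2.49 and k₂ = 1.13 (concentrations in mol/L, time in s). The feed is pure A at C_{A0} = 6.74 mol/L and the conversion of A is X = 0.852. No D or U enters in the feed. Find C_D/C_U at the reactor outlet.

Exit C_A = C_{A0}(1−X) = 6.74×0.148 = 0.9975 mol/L.
In a CSTR the entire volume is at exit conditions, so r_D = 2.49×0.9975^1.5 = 2.481 and r_U = 1.13×0.9975^0.5 = 1.129.
Overall selectivity = C_D/C_U = r_Dτ/(r_Uτ) = r_D/r_U = 2.20.

2.20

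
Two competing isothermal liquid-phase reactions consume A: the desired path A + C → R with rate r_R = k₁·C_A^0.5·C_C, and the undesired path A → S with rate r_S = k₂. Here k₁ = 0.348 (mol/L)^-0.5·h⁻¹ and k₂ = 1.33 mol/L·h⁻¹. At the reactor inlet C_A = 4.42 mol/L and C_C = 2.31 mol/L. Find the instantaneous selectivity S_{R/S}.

S_{R/S} = r_R/r_S = (k₁·C_A^0.5·C_C)/(k₂) = (k₁/k₂)·C_A^0.5·C_C.
= (0.348×4.420^0.5×2.310) / (1.33) = 1.690/1.330 = 1.27.
Since the desired path is higher order in A, keeping C_A high (PFR or concentrated feed) favours R.

1.27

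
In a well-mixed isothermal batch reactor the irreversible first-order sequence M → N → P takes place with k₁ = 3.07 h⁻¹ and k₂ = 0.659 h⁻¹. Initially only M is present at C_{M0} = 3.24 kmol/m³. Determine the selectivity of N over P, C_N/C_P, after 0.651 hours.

3.16

Solving the coupled first-order balances gives C_N(t) = [k₁/(k₂−k₁)]·C_{M0}·(e^(−k₁t) − e^(−k₂t)).
e^(−k₁t) = e^(−3.07×0.651) = e^(−1.999) = 0.1355; e^(−k₂t) = e^(−0.4290) = 0.6512.
C_N = 3.07×3.24/(0.659−3.07) × (0.1355−0.6512) = (-4.126)×(-0.5156) = 2.127 kmol/m³.
C_M = C_{M0}e^(−k₁t) = 0.4391 kmol/m³, so C_P = C_{M0}−C_M−C_N = 0.6736 kmol/m³; C_N/C_P = 3.16.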